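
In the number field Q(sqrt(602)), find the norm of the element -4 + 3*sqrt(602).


N(a + b*sqrt(d)) = a^2 - d*b^2
= (-4)^2 - (602)*(3)^2
= 16 - 5418
= -5402

-5402


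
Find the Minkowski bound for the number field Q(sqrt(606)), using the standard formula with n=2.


d = 606, d mod 4 = 2, so disc(K) = 4d = 2424; |disc(K)| = 2424
Real quadratic field, so n = 2, s = r2 = 0, r1 = 2
M = (n!/n^n) * (4/pi)^s * sqrt(|disc(K)|) = (2!/2^2) * (4/pi)^0 * sqrt(2424)
= 0.5 * 1.000000 * 49.234135
= 24.6171

24.6171


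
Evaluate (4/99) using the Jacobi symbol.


Compute (4/99) via quadratic reciprocity:
  pull out 2: (2/99) = -1  (since 99 mod 8 = 3)
  pull out 2: (2/99) = -1  (since 99 mod 8 = 3)
  (1/99) = 1
Product of signs = 1

1


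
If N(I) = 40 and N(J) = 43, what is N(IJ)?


N(IJ) = N(I) * N(J)
= 40 * 43
= 1720

1720


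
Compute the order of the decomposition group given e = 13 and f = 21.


|D_P| = e * f
= 13 * 21
= 273

273


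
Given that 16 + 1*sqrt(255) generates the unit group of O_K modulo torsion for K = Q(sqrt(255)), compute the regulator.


epsilon = 16 + 1*sqrt(255)
= 31.9687
R = ln(31.9687)
= 3.4648

3.4648


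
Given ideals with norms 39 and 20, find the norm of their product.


N(IJ) = N(I) * N(J)
= 39 * 20
= 780

780


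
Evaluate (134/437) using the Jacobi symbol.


Compute (134/437) via quadratic reciprocity:
  pull out 2: (2/437) = -1  (since 437 mod 8 = 5)
  reciprocity: (67/437) -> +(437/67)
  reduce: (35/67)
  reciprocity: (35/67) -> -(67/35)
  reduce: (32/35)
  pull out 2: (2/35) = -1  (since 35 mod 8 = 3)
  pull out 2: (2/35) = -1  (since 35 mod 8 = 3)
  pull out 2: (2/35) = -1  (since 35 mod 8 = 3)
  pull out 2: (2/35) = -1  (since 35 mod 8 = 3)
  pull out 2: (2/35) = -1  (since 35 mod 8 = 3)
  (1/35) = 1
Product of signs = -1

-1


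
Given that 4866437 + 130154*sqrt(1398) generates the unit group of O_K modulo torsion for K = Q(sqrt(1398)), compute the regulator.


epsilon = 4866437 + 130154*sqrt(1398)
= 9.7329e+06
R = ln(9.7329e+06)
= 16.0910

16.0910


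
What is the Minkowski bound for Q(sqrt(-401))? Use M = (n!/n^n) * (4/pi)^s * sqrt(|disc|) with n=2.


d = -401, d mod 4 = 3, so disc(K) = 4d = -1604; |disc(K)| = 1604
Imaginary quadratic field, so n = 2, s = r2 = 1, r1 = 0
M = (n!/n^n) * (4/pi)^s * sqrt(|disc(K)|) = (2!/2^2) * (4/pi)^1 * sqrt(1604)
= 0.5 * 1.273240 * 40.049969
= 25.4966

25.4966


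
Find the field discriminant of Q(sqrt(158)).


For K = Q(sqrt(d)) with d squarefree: disc(K) = d if d = 1 mod 4, and disc(K) = 4d if d = 2 or 3 mod 4.
Here d = 158, and d mod 4 = 2.
d = 2 mod 4, not 1 (O_K = Z[sqrt(d)]), so disc(K) = 4d = 4 * (158) = 632

632


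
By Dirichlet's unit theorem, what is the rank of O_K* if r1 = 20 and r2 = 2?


By Dirichlet's unit theorem:
rank = r1 + r2 - 1
= 20 + 2 - 1
= 21

21


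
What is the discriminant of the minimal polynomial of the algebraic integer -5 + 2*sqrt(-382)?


The element -5 + 2*sqrt(-382) has minimal polynomial:
x^2 + 10*x + 1553
Discriminant = (10)^2 - 4*(1553)
= 100 - 6212
= -6112

-6112


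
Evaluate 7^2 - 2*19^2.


x^2 - d*y^2
= 7^2 - 2*19^2
= 49 - 722
= -673

-673


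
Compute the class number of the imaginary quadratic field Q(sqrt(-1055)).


K = Q(sqrt(-1055)). d mod 4 = 1, so D = disc(K) = d = -1055
h(K) equals the number of primitive reduced positive-definite forms (a, b, c) = a*x^2 + b*x*y + c*y^2 with b^2 - 4ac = D,
where reduced means |b| <= a <= c, with b >= 0 whenever |b| = a or a = c, and primitive means gcd(a, b, c) = 1.
Reduced forces 3a^2 <= |D| = 1055, so 1 <= a <= 18; b must have the parity of D, and c = (b^2 - D)/(4a) must be an integer >= a.
Enumerate a = 1..18, b in [-a, a]:
  a=1: (1, 1, 264)  [1]
  a=2: (2, -1, 132), (2, 1, 132)  [2]
  a=3: (3, -1, 88), (3, 1, 88)  [2]
  a=4: (4, -1, 66), (4, 1, 66)  [2]
  a=5: (5, 5, 54)  [1]
  a=6: (6, -5, 45), (6, -1, 44), (6, 1, 44), (6, 5, 45)  [4]
  a=7: (7, -3, 38), (7, 3, 38)  [2]
  a=8: (8, -1, 33), (8, 1, 33)  [2]
  a=9: (9, -5, 30), (9, 5, 30)  [2]
  a=10: (10, -5, 27), (10, 5, 27)  [2]
  a=11: (11, -1, 24), (11, 1, 24)  [2]
  a=12: (12, -7, 23), (12, -1, 22), (12, 1, 22), (12, 7, 23)  [4]
  a=13: none
  a=14: (14, -11, 21), (14, -3, 19), (14, 3, 19), (14, 11, 21)  [4]
  a=15: (15, -5, 18), (15, 5, 18)  [2]
  a=16: (16, -15, 20), (16, 15, 20)  [2]
  a=17: (17, -13, 18), (17, 13, 18)  [2]
  a=18: none
Total reduced forms: 1 + 2 + 2 + 2 + 1 + 4 + 2 + 2 + 2 + 2 + 2 + 4 + 4 + 2 + 2 + 2 = 36
h = 36

36


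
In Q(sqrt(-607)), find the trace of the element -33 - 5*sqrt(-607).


Tr(a + b*sqrt(d)) = (a + b*sqrt(d)) + (a - b*sqrt(d)) = 2a
= 2 * (-33)
= -66

-66


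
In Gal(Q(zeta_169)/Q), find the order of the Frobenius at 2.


The Frobenius at p in Gal(Q(zeta_n)/Q) = (Z/nZ)* is the class of p, so its order is ord_169(2), the smallest k >= 1 with 2^k = 1 mod 169.
n = 169 = 13^2, phi(169) = 156; the order divides phi(n).
Divisors of 156: 1, 2, 3, 4, 6, 12, 13, 26, 39, 52, 78, 156
Repeated squaring mod 169: 2^1 = 2, 2^2 = 4, 2^4 = 16, 2^8 = 87, 2^16 = 133, 2^32 = 113, 2^64 = 94, 2^128 = 48
Test divisors in increasing order:
  k=1: 2^1 = 2 mod 169
  k=2: 2^2 = 4 mod 169
  k=3: 2^3 = 4 * 2 = 8 mod 169
  k=4: 2^4 = 16 mod 169
  k=6: 2^6 = 16 * 4 = 64 mod 169
  k=12: 2^12 = 87 * 16 = 40 mod 169
  k=13: 2^13 = 87 * 16 * 2 = 80 mod 169
  k=26: 2^26 = 133 * 87 * 4 = 147 mod 169
  k=39: 2^39 = 113 * 16 * 4 * 2 = 99 mod 169
  k=52: 2^52 = 113 * 133 * 16 = 146 mod 169
  k=78: 2^78 = 94 * 87 * 16 * 4 = 168 mod 169
  k=156: 2^156 = 48 * 133 * 87 * 16 = 1 mod 169  <- first divisor giving 1
Order = 156

156


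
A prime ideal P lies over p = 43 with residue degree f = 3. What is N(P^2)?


N(P^a) = p^(a*f)
= 43^(2*3)
= 43^6
= 6321363049

6321363049


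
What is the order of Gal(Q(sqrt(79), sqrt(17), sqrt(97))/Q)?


The 3 square roots of distinct primes are multiplicatively independent over Q,
so [K:Q] = 2^3 and Gal(K/Q) is isomorphic to (Z/2Z)^3.
|Gal| = 2^3 = 8

8


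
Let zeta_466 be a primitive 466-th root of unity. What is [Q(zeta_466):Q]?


The degree equals Euler's totient phi(466).
466 = 2 * 233
phi(466) = 232

232


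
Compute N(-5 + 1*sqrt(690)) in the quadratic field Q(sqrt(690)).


N(a + b*sqrt(d)) = a^2 - d*b^2
= (-5)^2 - (690)*(1)^2
= 25 - 690
= -665

-665


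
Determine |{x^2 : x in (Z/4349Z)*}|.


For prime p, the number of non-zero quadratic residues is (p-1)/2.
= (4349-1)/2
= 2174

2174


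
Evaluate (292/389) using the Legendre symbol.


p = 389 is prime, so compute (292/389) with the reciprocity algorithm (Jacobi-symbol steps: pull out 2s via (2/n), flip via reciprocity, reduce):
  pull out 2: (2/389) = -1  (since 389 mod 8 = 5)
  pull out 2: (2/389) = -1  (since 389 mod 8 = 5)
  reciprocity: (73/389) -> +(389/73)
  reduce: (24/73)
  pull out 2: (2/73) = +1  (since 73 mod 8 = 1)
  pull out 2: (2/73) = +1  (since 73 mod 8 = 1)
  pull out 2: (2/73) = +1  (since 73 mod 8 = 1)
  reciprocity: (3/73) -> +(73/3)
  reduce: (1/3)
  (1/3) = 1
Product of signs = 1
(292/389) = 1

1


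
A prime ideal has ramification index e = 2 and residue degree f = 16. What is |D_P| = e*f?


|D_P| = e * f
= 2 * 16
= 32

32


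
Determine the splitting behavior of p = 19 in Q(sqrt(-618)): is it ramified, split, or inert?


K = Q(sqrt(-618)). Since d mod 4 = 2, disc(K) = -2472.
Check p | disc: -2472 mod 19 = 17.
p does not divide disc. Compute Legendre symbol (d/p):
9^((19-1)/2) mod 19 = 1
(d/p) = 1, so p splits: (p) = P*P' with e=1, f=1, g=2.
Therefore p is split.

split


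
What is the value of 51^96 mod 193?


p = 193 is prime and the exponent is (p-1)/2 = 96, so by Euler's criterion 51^96 = (51/193) = +1 or -1 mod 193.
Compute by square-and-multiply:
  96 = 64 + 32 (binary 1100000)
  Repeated squaring mod 193: 51^1 = 51, 51^2 = 92, 51^4 = 165, 51^8 = 12, 51^16 = 144, 51^32 = 85, 51^64 = 84
  51^96 = 51^64 * 51^32 = 84 * 85 mod 193
    84 * 85 = 7140 = 192 mod 193
  51^96 = 192 mod 193
Result 192 = p - 1 = -1 mod 193: 51 is a quadratic non-residue mod 193. As a residue in [0, p-1] the value is 192.
51^96 mod 193 = 192

192


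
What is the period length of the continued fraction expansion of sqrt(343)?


Run the CF algorithm for sqrt(343).
a_0 = floor(sqrt(343)) = 18; set m_0=0, q_0=1.
Recurrence: m' = q*a - m,  q' = (d - m'^2)/q,  a' = floor((a_0 + m')/q').
  step 1: m=18, q=19, a=1
  step 2: m=1, q=18, a=1
  step 3: m=17, q=3, a=11
  step 4: m=16, q=29, a=1
  step 5: m=13, q=6, a=5
  step 6: m=17, q=9, a=3
  step 7: m=10, q=27, a=1
  step 8: m=17, q=2, a=17
  step 9: m=17, q=27, a=1
  step 10: m=10, q=9, a=3
  step 11: m=17, q=6, a=5
  step 12: m=13, q=29, a=1
  step 13: m=16, q=3, a=11
  step 14: m=17, q=18, a=1
  step 15: m=1, q=19, a=1
  step 16: m=18, q=1, a=36
a_16 = 2*a_0 = 36, so the period closes here.
sqrt(343) = [18; 1, 1, 11, 1, 5, 3, 1, 17, 1, 3, 5, 1, 11, 1, 1, 36]
Period length = 16

16


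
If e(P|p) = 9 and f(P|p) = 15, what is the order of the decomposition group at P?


|D_P| = e * f
= 9 * 15
= 135

135


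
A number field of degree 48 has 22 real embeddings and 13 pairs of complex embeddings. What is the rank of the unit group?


By Dirichlet's unit theorem:
rank = r1 + r2 - 1
= 22 + 13 - 1
= 34

34


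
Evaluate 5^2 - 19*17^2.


x^2 - d*y^2
= 5^2 - 19*17^2
= 25 - 5491
= -5466

-5466


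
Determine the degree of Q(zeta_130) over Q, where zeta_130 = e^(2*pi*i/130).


The degree equals Euler's totient phi(130).
130 = 2 * 5 * 13
phi(130) = 48

48


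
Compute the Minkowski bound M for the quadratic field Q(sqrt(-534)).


d = -534, d mod 4 = 2, so disc(K) = 4d = -2136; |disc(K)| = 2136
Imaginary quadratic field, so n = 2, s = r2 = 1, r1 = 0
M = (n!/n^n) * (4/pi)^s * sqrt(|disc(K)|) = (2!/2^2) * (4/pi)^1 * sqrt(2136)
= 0.5 * 1.273240 * 46.216880
= 29.4226

29.4226


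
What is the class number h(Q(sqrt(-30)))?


K = Q(sqrt(-30)). d mod 4 = 2, so D = disc(K) = 4d = -120
h(K) equals the number of primitive reduced positive-definite forms (a, b, c) = a*x^2 + b*x*y + c*y^2 with b^2 - 4ac = D,
where reduced means |b| <= a <= c, with b >= 0 whenever |b| = a or a = c, and primitive means gcd(a, b, c) = 1.
Reduced forces 3a^2 <= |D| = 120, so 1 <= a <= 6; b must have the parity of D, and c = (b^2 - D)/(4a) must be an integer >= a.
Enumerate a = 1..6, b in [-a, a]:
  a=1: (1, 0, 30)  [1]
  a=2: (2, 0, 15)  [1]
  a=3: (3, 0, 10)  [1]
  a=4: none
  a=5: (5, 0, 6)  [1]
  a=6: none
Total reduced forms: 1 + 1 + 1 + 1 = 4
h = 4

4


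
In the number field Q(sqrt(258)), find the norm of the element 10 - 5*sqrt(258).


N(a + b*sqrt(d)) = a^2 - d*b^2
= (10)^2 - (258)*(-5)^2
= 100 - 6450
= -6350

-6350


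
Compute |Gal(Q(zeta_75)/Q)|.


|Gal(Q(zeta_75)/Q)| = phi(75)
= 40

40


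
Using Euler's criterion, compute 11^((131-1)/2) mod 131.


p = 131 is prime and the exponent is (p-1)/2 = 65, so by Euler's criterion 11^65 = (11/131) = +1 or -1 mod 131.
Compute by square-and-multiply:
  65 = 64 + 1 (binary 1000001)
  Repeated squaring mod 131: 11^1 = 11, 11^2 = 121, 11^4 = 100, 11^8 = 44, 11^16 = 102, 11^32 = 55, 11^64 = 12
  11^65 = 11^64 * 11^1 = 12 * 11 mod 131
    12 * 11 = 132 = 1 mod 131
  11^65 = 1 mod 131
Result 1: 11 is a quadratic residue mod 131.
11^65 mod 131 = 1

1


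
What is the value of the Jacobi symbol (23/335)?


Compute (23/335) via quadratic reciprocity:
  reciprocity: (23/335) -> -(335/23)
  reduce: (13/23)
  reciprocity: (13/23) -> +(23/13)
  reduce: (10/13)
  pull out 2: (2/13) = -1  (since 13 mod 8 = 5)
  reciprocity: (5/13) -> +(13/5)
  reduce: (3/5)
  reciprocity: (3/5) -> +(5/3)
  reduce: (2/3)
  pull out 2: (2/3) = -1  (since 3 mod 8 = 3)
  (1/3) = 1
Product of signs = -1

-1


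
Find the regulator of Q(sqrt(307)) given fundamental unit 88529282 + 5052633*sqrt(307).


epsilon = 88529282 + 5052633*sqrt(307)
= 1.7706e+08
R = ln(1.7706e+08)
= 18.9920

18.9920


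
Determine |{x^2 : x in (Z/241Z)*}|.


For prime p, the number of non-zero quadratic residues is (p-1)/2.
= (241-1)/2
= 120

120


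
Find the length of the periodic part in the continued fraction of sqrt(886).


Run the CF algorithm for sqrt(886).
a_0 = floor(sqrt(886)) = 29; set m_0=0, q_0=1.
Recurrence: m' = q*a - m,  q' = (d - m'^2)/q,  a' = floor((a_0 + m')/q').
  step 1: m=29, q=45, a=1
  step 2: m=16, q=14, a=3
  step 3: m=26, q=15, a=3
  step 4: m=19, q=35, a=1
  step 5: m=16, q=18, a=2
  step 6: m=20, q=27, a=1
  step 7: m=7, q=31, a=1
  step 8: m=24, q=10, a=5
  step 9: m=26, q=21, a=2
  step 10: m=16, q=30, a=1
  step 11: m=14, q=23, a=1
  step 12: m=9, q=35, a=1
  step 13: m=26, q=6, a=9
  step 14: m=28, q=17, a=3
  step 15: m=23, q=21, a=2
  step 16: m=19, q=25, a=1
  step 17: m=6, q=34, a=1
  step 18: m=28, q=3, a=19
  step 19: m=29, q=15, a=3
  step 20: m=16, q=42, a=1
  step 21: m=26, q=5, a=11
  step 22: m=29, q=9, a=6
  step 23: m=25, q=29, a=1
  step 24: m=4, q=30, a=1
  step 25: m=26, q=7, a=7
  step 26: m=23, q=51, a=1
  step 27: m=28, q=2, a=28
  step 28: m=28, q=51, a=1
  step 29: m=23, q=7, a=7
  step 30: m=26, q=30, a=1
  step 31: m=4, q=29, a=1
  step 32: m=25, q=9, a=6
  step 33: m=29, q=5, a=11
  step 34: m=26, q=42, a=1
  step 35: m=16, q=15, a=3
  step 36: m=29, q=3, a=19
  step 37: m=28, q=34, a=1
  step 38: m=6, q=25, a=1
  step 39: m=19, q=21, a=2
  step 40: m=23, q=17, a=3
  step 41: m=28, q=6, a=9
  step 42: m=26, q=35, a=1
  step 43: m=9, q=23, a=1
  step 44: m=14, q=30, a=1
  step 45: m=16, q=21, a=2
  step 46: m=26, q=10, a=5
  step 47: m=24, q=31, a=1
  step 48: m=7, q=27, a=1
  step 49: m=20, q=18, a=2
  step 50: m=16, q=35, a=1
  step 51: m=19, q=15, a=3
  step 52: m=26, q=14, a=3
  step 53: m=16, q=45, a=1
  step 54: m=29, q=1, a=58
a_54 = 2*a_0 = 58, so the period closes here.
sqrt(886) = [29; 1, 3, 3, 1, 2, 1, 1, 5, 2, 1, 1, 1, 9, 3, 2, 1, 1, 19, 3, 1, 11, 6, 1, 1, 7, 1, 28, 1, 7, 1, 1, 6, 11, 1, 3, 19, 1, 1, 2, 3, 9, 1, 1, 1, 2, 5, 1, 1, 2, 1, 3, 3, 1, 58]
Period length = 54

54


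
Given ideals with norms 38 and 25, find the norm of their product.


N(IJ) = N(I) * N(J)
= 38 * 25
= 950

950


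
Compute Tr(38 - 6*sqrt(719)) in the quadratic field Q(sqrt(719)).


Tr(a + b*sqrt(d)) = (a + b*sqrt(d)) + (a - b*sqrt(d)) = 2a
= 2 * (38)
= 76

76


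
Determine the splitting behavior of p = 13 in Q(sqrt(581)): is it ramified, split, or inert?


K = Q(sqrt(581)). Since d mod 4 = 1, disc(K) = 581.
Check p | disc: 581 mod 13 = 9.
p does not divide disc. Compute Legendre symbol (d/p):
9^((13-1)/2) mod 13 = 1
(d/p) = 1, so p splits: (p) = P*P' with e=1, f=1, g=2.
Therefore p is split.

split


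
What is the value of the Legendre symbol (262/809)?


p = 809 is prime, so compute (262/809) with the reciprocity algorithm (Jacobi-symbol steps: pull out 2s via (2/n), flip via reciprocity, reduce):
  pull out 2: (2/809) = +1  (since 809 mod 8 = 1)
  reciprocity: (131/809) -> +(809/131)
  reduce: (23/131)
  reciprocity: (23/131) -> -(131/23)
  reduce: (16/23)
  pull out 2: (2/23) = +1  (since 23 mod 8 = 7)
  pull out 2: (2/23) = +1  (since 23 mod 8 = 7)
  pull out 2: (2/23) = +1  (since 23 mod 8 = 7)
  pull out 2: (2/23) = +1  (since 23 mod 8 = 7)
  (1/23) = 1
Product of signs = -1
(262/809) = -1

-1


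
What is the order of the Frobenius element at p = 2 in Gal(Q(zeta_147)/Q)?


The Frobenius at p in Gal(Q(zeta_n)/Q) = (Z/nZ)* is the class of p, so its order is ord_147(2), the smallest k >= 1 with 2^k = 1 mod 147.
n = 147 = 3 * 7^2, phi(147) = 84; the order divides phi(n).
Divisors of 84: 1, 2, 3, 4, 6, 7, 12, 14, 21, 28, 42, 84
Repeated squaring mod 147: 2^1 = 2, 2^2 = 4, 2^4 = 16, 2^8 = 109, 2^16 = 121, 2^32 = 88, 2^64 = 100
Test divisors in increasing order:
  k=1: 2^1 = 2 mod 147
  k=2: 2^2 = 4 mod 147
  k=3: 2^3 = 4 * 2 = 8 mod 147
  k=4: 2^4 = 16 mod 147
  k=6: 2^6 = 16 * 4 = 64 mod 147
  k=7: 2^7 = 16 * 4 * 2 = 128 mod 147
  k=12: 2^12 = 109 * 16 = 127 mod 147
  k=14: 2^14 = 109 * 16 * 4 = 67 mod 147
  k=21: 2^21 = 121 * 16 * 2 = 50 mod 147
  k=28: 2^28 = 121 * 109 * 16 = 79 mod 147
  k=42: 2^42 = 88 * 109 * 4 = 1 mod 147  <- first divisor giving 1
Order = 42

42


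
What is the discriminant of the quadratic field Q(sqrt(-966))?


For K = Q(sqrt(d)) with d squarefree: disc(K) = d if d = 1 mod 4, and disc(K) = 4d if d = 2 or 3 mod 4.
Here d = -966, and d mod 4 = 2.
d = 2 mod 4, not 1 (O_K = Z[sqrt(d)]), so disc(K) = 4d = 4 * (-966) = -3864

-3864


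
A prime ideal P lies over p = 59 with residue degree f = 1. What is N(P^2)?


N(P^a) = p^(a*f)
= 59^(2*1)
= 59^2
= 3481

3481


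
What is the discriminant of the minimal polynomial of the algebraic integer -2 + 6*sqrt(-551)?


The element -2 + 6*sqrt(-551) has minimal polynomial:
x^2 + 4*x + 19840
Discriminant = (4)^2 - 4*(19840)
= 16 - 79360
= -79344

-79344


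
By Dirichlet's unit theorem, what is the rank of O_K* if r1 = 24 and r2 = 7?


By Dirichlet's unit theorem:
rank = r1 + r2 - 1
= 24 + 7 - 1
= 30

30


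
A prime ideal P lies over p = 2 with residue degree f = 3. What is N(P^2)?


N(P^a) = p^(a*f)
= 2^(2*3)
= 2^6
= 64

64


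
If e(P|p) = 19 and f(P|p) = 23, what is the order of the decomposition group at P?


|D_P| = e * f
= 19 * 23
= 437

437


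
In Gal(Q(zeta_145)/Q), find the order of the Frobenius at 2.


The Frobenius at p in Gal(Q(zeta_n)/Q) = (Z/nZ)* is the class of p, so its order is ord_145(2), the smallest k >= 1 with 2^k = 1 mod 145.
n = 145 = 5 * 29, phi(145) = 112; the order divides phi(n).
Divisors of 112: 1, 2, 4, 7, 8, 14, 16, 28, 56, 112
Repeated squaring mod 145: 2^1 = 2, 2^2 = 4, 2^4 = 16, 2^8 = 111, 2^16 = 141, 2^32 = 16, 2^64 = 111
Test divisors in increasing order:
  k=1: 2^1 = 2 mod 145
  k=2: 2^2 = 4 mod 145
  k=4: 2^4 = 16 mod 145
  k=7: 2^7 = 16 * 4 * 2 = 128 mod 145
  k=8: 2^8 = 111 mod 145
  k=14: 2^14 = 111 * 16 * 4 = 144 mod 145
  k=16: 2^16 = 141 mod 145
  k=28: 2^28 = 141 * 111 * 16 = 1 mod 145  <- first divisor giving 1
Order = 28

28


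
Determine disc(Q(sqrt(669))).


For K = Q(sqrt(d)) with d squarefree: disc(K) = d if d = 1 mod 4, and disc(K) = 4d if d = 2 or 3 mod 4.
Here d = 669, and d mod 4 = 1.
d = 1 mod 4 (O_K = Z[(1+sqrt(d))/2]), so disc(K) = d = 669

669


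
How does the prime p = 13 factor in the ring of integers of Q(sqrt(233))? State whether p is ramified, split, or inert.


K = Q(sqrt(233)). Since d mod 4 = 1, disc(K) = 233.
Check p | disc: 233 mod 13 = 12.
p does not divide disc. Compute Legendre symbol (d/p):
12^((13-1)/2) mod 13 = 1
(d/p) = 1, so p splits: (p) = P*P' with e=1, f=1, g=2.
Therefore p is split.

split


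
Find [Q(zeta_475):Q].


The degree equals Euler's totient phi(475).
475 = 5^2 * 19
phi(475) = 360

360


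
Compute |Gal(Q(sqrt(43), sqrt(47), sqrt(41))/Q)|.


The 3 square roots of distinct primes are multiplicatively independent over Q,
so [K:Q] = 2^3 and Gal(K/Q) is isomorphic to (Z/2Z)^3.
|Gal| = 2^3 = 8

8


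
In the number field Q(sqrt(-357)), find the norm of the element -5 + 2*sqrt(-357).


N(a + b*sqrt(d)) = a^2 - d*b^2
= (-5)^2 - (-357)*(2)^2
= 25 + 1428
= 1453

1453


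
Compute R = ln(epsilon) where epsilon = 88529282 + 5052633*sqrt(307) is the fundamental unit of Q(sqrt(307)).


epsilon = 88529282 + 5052633*sqrt(307)
= 1.7706e+08
R = ln(1.7706e+08)
= 18.9920

18.9920


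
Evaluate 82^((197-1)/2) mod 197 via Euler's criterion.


p = 197 is prime and the exponent is (p-1)/2 = 98, so by Euler's criterion 82^98 = (82/197) = +1 or -1 mod 197.
Compute by square-and-multiply:
  98 = 64 + 32 + 2 (binary 1100010)
  Repeated squaring mod 197: 82^1 = 82, 82^2 = 26, 82^4 = 85, 82^8 = 133, 82^16 = 156, 82^32 = 105, 82^64 = 190
  82^98 = 82^64 * 82^32 * 82^2 = 190 * 105 * 26 mod 197
    190 * 105 = 19950 = 53 mod 197
    53 * 26 = 1378 = 196 mod 197
  82^98 = 196 mod 197
Result 196 = p - 1 = -1 mod 197: 82 is a quadratic non-residue mod 197. As a residue in [0, p-1] the value is 196.
82^98 mod 197 = 196

196


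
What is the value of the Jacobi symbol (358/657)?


Compute (358/657) via quadratic reciprocity:
  pull out 2: (2/657) = +1  (since 657 mod 8 = 1)
  reciprocity: (179/657) -> +(657/179)
  reduce: (120/179)
  pull out 2: (2/179) = -1  (since 179 mod 8 = 3)
  pull out 2: (2/179) = -1  (since 179 mod 8 = 3)
  pull out 2: (2/179) = -1  (since 179 mod 8 = 3)
  reciprocity: (15/179) -> -(179/15)
  reduce: (14/15)
  pull out 2: (2/15) = +1  (since 15 mod 8 = 7)
  reciprocity: (7/15) -> -(15/7)
  reduce: (1/7)
  (1/7) = 1
Product of signs = -1

-1


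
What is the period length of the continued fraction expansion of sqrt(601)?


Run the CF algorithm for sqrt(601).
a_0 = floor(sqrt(601)) = 24; set m_0=0, q_0=1.
Recurrence: m' = q*a - m,  q' = (d - m'^2)/q,  a' = floor((a_0 + m')/q').
  step 1: m=24, q=25, a=1
  step 2: m=1, q=24, a=1
  step 3: m=23, q=3, a=15
  step 4: m=22, q=39, a=1
  step 5: m=17, q=8, a=5
  step 6: m=23, q=9, a=5
  step 7: m=22, q=13, a=3
  step 8: m=17, q=24, a=1
  step 9: m=7, q=23, a=1
  step 10: m=16, q=15, a=2
  step 11: m=14, q=27, a=1
  step 12: m=13, q=16, a=2
  step 13: m=19, q=15, a=2
  step 14: m=11, q=32, a=1
  step 15: m=21, q=5, a=9
  step 16: m=24, q=5, a=9
  step 17: m=21, q=32, a=1
  step 18: m=11, q=15, a=2
  step 19: m=19, q=16, a=2
  step 20: m=13, q=27, a=1
  step 21: m=14, q=15, a=2
  step 22: m=16, q=23, a=1
  step 23: m=7, q=24, a=1
  step 24: m=17, q=13, a=3
  step 25: m=22, q=9, a=5
  step 26: m=23, q=8, a=5
  step 27: m=17, q=39, a=1
  step 28: m=22, q=3, a=15
  step 29: m=23, q=24, a=1
  step 30: m=1, q=25, a=1
  step 31: m=24, q=1, a=48
a_31 = 2*a_0 = 48, so the period closes here.
sqrt(601) = [24; 1, 1, 15, 1, 5, 5, 3, 1, 1, 2, 1, 2, 2, 1, 9, 9, 1, 2, 2, 1, 2, 1, 1, 3, 5, 5, 1, 15, 1, 1, 48]
Period length = 31

31


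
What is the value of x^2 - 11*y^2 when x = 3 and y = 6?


x^2 - d*y^2
= 3^2 - 11*6^2
= 9 - 396
= -387

-387


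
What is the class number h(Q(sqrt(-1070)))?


K = Q(sqrt(-1070)). d mod 4 = 2, so D = disc(K) = 4d = -4280
h(K) equals the number of primitive reduced positive-definite forms (a, b, c) = a*x^2 + b*x*y + c*y^2 with b^2 - 4ac = D,
where reduced means |b| <= a <= c, with b >= 0 whenever |b| = a or a = c, and primitive means gcd(a, b, c) = 1.
Reduced forces 3a^2 <= |D| = 4280, so 1 <= a <= 37; b must have the parity of D, and c = (b^2 - D)/(4a) must be an integer >= a.
Enumerate a = 1..37, b in [-a, a]:
  a=1: (1, 0, 1070)  [1]
  a=2: (2, 0, 535)  [1]
  a=3: (3, -2, 357), (3, 2, 357)  [2]
  a=4: none
  a=5: (5, 0, 214)  [1]
  a=6: (6, -4, 179), (6, 4, 179)  [2]
  a=7: (7, -2, 153), (7, 2, 153)  [2]
  a=8: none
  a=9: (9, -2, 119), (9, 2, 119)  [2]
  a=10: (10, 0, 107)  [1]
  a=11..12: none
  a=13: (13, -6, 83), (13, 6, 83)  [2]
  a=14: (14, -12, 79), (14, 12, 79)  [2]
  a=15: (15, -10, 73), (15, 10, 73)  [2]
  a=16: none
  a=17: (17, -2, 63), (17, 2, 63)  [2]
  a=18: (18, -16, 63), (18, 16, 63)  [2]
  a=19..20: none
  a=21: (21, -16, 54), (21, -2, 51), (21, 2, 51), (21, 16, 54)  [4]
  a=22..25: none
  a=26: (26, -20, 45), (26, 20, 45)  [2]
  a=27: (27, -16, 42), (27, 16, 42)  [2]
  a=28..29: none
  a=30: (30, -20, 39), (30, 20, 39)  [2]
  a=31..33: none
  a=34: (34, -32, 39), (34, 32, 39)  [2]
  a=35: (35, -30, 37), (35, 30, 37)  [2]
  a=36..37: none
Total reduced forms: 1 + 1 + 2 + 1 + 2 + 2 + 2 + 1 + 2 + 2 + 2 + 2 + 2 + 4 + 2 + 2 + 2 + 2 + 2 = 36
h = 36

36


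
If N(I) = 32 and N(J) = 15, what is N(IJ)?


N(IJ) = N(I) * N(J)
= 32 * 15
= 480

480


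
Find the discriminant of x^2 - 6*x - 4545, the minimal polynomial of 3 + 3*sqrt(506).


The element 3 + 3*sqrt(506) has minimal polynomial:
x^2 - 6*x - 4545
Discriminant = (-6)^2 - 4*(-4545)
= 36 + 18180
= 18216

18216


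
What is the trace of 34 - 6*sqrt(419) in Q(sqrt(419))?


Tr(a + b*sqrt(d)) = (a + b*sqrt(d)) + (a - b*sqrt(d)) = 2a
= 2 * (34)
= 68

68


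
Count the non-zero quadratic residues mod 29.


For prime p, the number of non-zero quadratic residues is (p-1)/2.
= (29-1)/2
= 14

14


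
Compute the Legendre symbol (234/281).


p = 281 is prime, so compute (234/281) with the reciprocity algorithm (Jacobi-symbol steps: pull out 2s via (2/n), flip via reciprocity, reduce):
  pull out 2: (2/281) = +1  (since 281 mod 8 = 1)
  reciprocity: (117/281) -> +(281/117)
  reduce: (47/117)
  reciprocity: (47/117) -> +(117/47)
  reduce: (23/47)
  reciprocity: (23/47) -> -(47/23)
  reduce: (1/23)
  (1/23) = 1
Product of signs = -1
(234/281) = -1

-1


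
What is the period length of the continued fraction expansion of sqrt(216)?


Run the CF algorithm for sqrt(216).
a_0 = floor(sqrt(216)) = 14; set m_0=0, q_0=1.
Recurrence: m' = q*a - m,  q' = (d - m'^2)/q,  a' = floor((a_0 + m')/q').
  step 1: m=14, q=20, a=1
  step 2: m=6, q=9, a=2
  step 3: m=12, q=8, a=3
  step 4: m=12, q=9, a=2
  step 5: m=6, q=20, a=1
  step 6: m=14, q=1, a=28
a_6 = 2*a_0 = 28, so the period closes here.
sqrt(216) = [14; 1, 2, 3, 2, 1, 28]
Period length = 6

6


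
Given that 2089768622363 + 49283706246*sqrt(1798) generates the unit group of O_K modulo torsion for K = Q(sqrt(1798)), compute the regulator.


epsilon = 2089768622363 + 49283706246*sqrt(1798)
= 4.1795e+12
R = ln(4.1795e+12)
= 29.0612

29.0612


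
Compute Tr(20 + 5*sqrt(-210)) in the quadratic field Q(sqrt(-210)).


Tr(a + b*sqrt(d)) = (a + b*sqrt(d)) + (a - b*sqrt(d)) = 2a
= 2 * (20)
= 40

40


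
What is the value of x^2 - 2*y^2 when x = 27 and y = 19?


x^2 - d*y^2
= 27^2 - 2*19^2
= 729 - 722
= 7

7


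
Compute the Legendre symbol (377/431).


p = 431 is prime, so compute (377/431) with the reciprocity algorithm (Jacobi-symbol steps: pull out 2s via (2/n), flip via reciprocity, reduce):
  reciprocity: (377/431) -> +(431/377)
  reduce: (54/377)
  pull out 2: (2/377) = +1  (since 377 mod 8 = 1)
  reciprocity: (27/377) -> +(377/27)
  reduce: (26/27)
  pull out 2: (2/27) = -1  (since 27 mod 8 = 3)
  reciprocity: (13/27) -> +(27/13)
  reduce: (1/13)
  (1/13) = 1
Product of signs = -1
(377/431) = -1

-1


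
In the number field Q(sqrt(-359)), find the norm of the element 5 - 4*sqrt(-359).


N(a + b*sqrt(d)) = a^2 - d*b^2
= (5)^2 - (-359)*(-4)^2
= 25 + 5744
= 5769

5769


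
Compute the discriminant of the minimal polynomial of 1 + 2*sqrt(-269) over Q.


The element 1 + 2*sqrt(-269) has minimal polynomial:
x^2 - 2*x + 1077
Discriminant = (-2)^2 - 4*(1077)
= 4 - 4308
= -4304

-4304


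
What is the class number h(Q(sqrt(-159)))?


K = Q(sqrt(-159)). d mod 4 = 1, so D = disc(K) = d = -159
h(K) equals the number of primitive reduced positive-definite forms (a, b, c) = a*x^2 + b*x*y + c*y^2 with b^2 - 4ac = D,
where reduced means |b| <= a <= c, with b >= 0 whenever |b| = a or a = c, and primitive means gcd(a, b, c) = 1.
Reduced forces 3a^2 <= |D| = 159, so 1 <= a <= 7; b must have the parity of D, and c = (b^2 - D)/(4a) must be an integer >= a.
Enumerate a = 1..7, b in [-a, a]:
  a=1: (1, 1, 40)  [1]
  a=2: (2, -1, 20), (2, 1, 20)  [2]
  a=3: (3, 3, 14)  [1]
  a=4: (4, -1, 10), (4, 1, 10)  [2]
  a=5: (5, -1, 8), (5, 1, 8)  [2]
  a=6: (6, -3, 7), (6, 3, 7)  [2]
  a=7: none
Total reduced forms: 1 + 2 + 1 + 2 + 2 + 2 = 10
h = 10

10


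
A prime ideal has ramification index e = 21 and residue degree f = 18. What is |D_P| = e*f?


|D_P| = e * f
= 21 * 18
= 378

378


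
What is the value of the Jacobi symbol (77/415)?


Compute (77/415) via quadratic reciprocity:
  reciprocity: (77/415) -> +(415/77)
  reduce: (30/77)
  pull out 2: (2/77) = -1  (since 77 mod 8 = 5)
  reciprocity: (15/77) -> +(77/15)
  reduce: (2/15)
  pull out 2: (2/15) = +1  (since 15 mod 8 = 7)
  (1/15) = 1
Product of signs = -1

-1


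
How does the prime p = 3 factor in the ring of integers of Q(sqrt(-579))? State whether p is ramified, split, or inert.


K = Q(sqrt(-579)). Since d mod 4 = 1, disc(K) = -579.
Check p | disc: -579 mod 3 = 0.
p divides disc, so p ramifies: (p) = P^2 with e=2, f=1, g=1.
Therefore p is ramified.

ramified


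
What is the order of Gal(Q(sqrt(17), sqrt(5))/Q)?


The 2 square roots of distinct primes are multiplicatively independent over Q,
so [K:Q] = 2^2 and Gal(K/Q) is isomorphic to (Z/2Z)^2.
|Gal| = 2^2 = 4

4


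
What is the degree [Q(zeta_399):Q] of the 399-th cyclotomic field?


The degree equals Euler's totient phi(399).
399 = 3 * 7 * 19
phi(399) = 216

216


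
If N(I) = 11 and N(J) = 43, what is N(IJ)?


N(IJ) = N(I) * N(J)
= 11 * 43
= 473

473


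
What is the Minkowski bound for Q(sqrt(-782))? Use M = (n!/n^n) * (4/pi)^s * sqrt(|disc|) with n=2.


d = -782, d mod 4 = 2, so disc(K) = 4d = -3128; |disc(K)| = 3128
Imaginary quadratic field, so n = 2, s = r2 = 1, r1 = 0
M = (n!/n^n) * (4/pi)^s * sqrt(|disc(K)|) = (2!/2^2) * (4/pi)^1 * sqrt(3128)
= 0.5 * 1.273240 * 55.928526
= 35.6052

35.6052


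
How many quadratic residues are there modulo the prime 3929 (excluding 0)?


For prime p, the number of non-zero quadratic residues is (p-1)/2.
= (3929-1)/2
= 1964

1964


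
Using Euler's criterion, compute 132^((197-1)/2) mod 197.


p = 197 is prime and the exponent is (p-1)/2 = 98, so by Euler's criterion 132^98 = (132/197) = +1 or -1 mod 197.
Compute by square-and-multiply:
  98 = 64 + 32 + 2 (binary 1100010)
  Repeated squaring mod 197: 132^1 = 132, 132^2 = 88, 132^4 = 61, 132^8 = 175, 132^16 = 90, 132^32 = 23, 132^64 = 135
  132^98 = 132^64 * 132^32 * 132^2 = 135 * 23 * 88 mod 197
    135 * 23 = 3105 = 150 mod 197
    150 * 88 = 13200 = 1 mod 197
  132^98 = 1 mod 197
Result 1: 132 is a quadratic residue mod 197.
132^98 mod 197 = 1

1


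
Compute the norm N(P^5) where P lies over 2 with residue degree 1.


N(P^a) = p^(a*f)
= 2^(5*1)
= 2^5
= 32

32


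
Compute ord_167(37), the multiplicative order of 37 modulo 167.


We want ord_167(37), the smallest k >= 1 with 37^k = 1 mod 167.
n = 167 = 167, phi(167) = 166; the order divides phi(n).
Divisors of 166: 1, 2, 83, 166
Repeated squaring mod 167: 37^1 = 37, 37^2 = 33, 37^4 = 87, 37^8 = 54, 37^16 = 77, 37^32 = 84, 37^64 = 42, 37^128 = 94
Test divisors in increasing order:
  k=1: 37^1 = 37 mod 167
  k=2: 37^2 = 33 mod 167
  k=83: 37^83 = 42 * 77 * 33 * 37 = 166 mod 167
  k=166: 37^166 = 94 * 84 * 87 * 33 = 1 mod 167  <- first divisor giving 1
Order = 166

166


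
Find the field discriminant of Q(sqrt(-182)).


For K = Q(sqrt(d)) with d squarefree: disc(K) = d if d = 1 mod 4, and disc(K) = 4d if d = 2 or 3 mod 4.
Here d = -182, and d mod 4 = 2.
d = 2 mod 4, not 1 (O_K = Z[sqrt(d)]), so disc(K) = 4d = 4 * (-182) = -728

-728


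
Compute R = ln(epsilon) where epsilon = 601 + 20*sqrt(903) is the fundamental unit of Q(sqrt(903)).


epsilon = 601 + 20*sqrt(903)
= 1201.9992
R = ln(1201.9992)
= 7.0917

7.0917


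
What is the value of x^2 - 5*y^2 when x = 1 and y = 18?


x^2 - d*y^2
= 1^2 - 5*18^2
= 1 - 1620
= -1619

-1619


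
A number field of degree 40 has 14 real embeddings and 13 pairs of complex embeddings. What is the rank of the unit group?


By Dirichlet's unit theorem:
rank = r1 + r2 - 1
= 14 + 13 - 1
= 26

26


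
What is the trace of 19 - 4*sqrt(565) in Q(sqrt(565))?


Tr(a + b*sqrt(d)) = (a + b*sqrt(d)) + (a - b*sqrt(d)) = 2a
= 2 * (19)
= 38

38


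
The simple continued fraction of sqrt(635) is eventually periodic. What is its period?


Run the CF algorithm for sqrt(635).
a_0 = floor(sqrt(635)) = 25; set m_0=0, q_0=1.
Recurrence: m' = q*a - m,  q' = (d - m'^2)/q,  a' = floor((a_0 + m')/q').
  step 1: m=25, q=10, a=5
  step 2: m=25, q=1, a=50
a_2 = 2*a_0 = 50, so the period closes here.
sqrt(635) = [25; 5, 50]
Period length = 2

2


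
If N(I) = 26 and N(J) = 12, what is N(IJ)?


N(IJ) = N(I) * N(J)
= 26 * 12
= 312

312


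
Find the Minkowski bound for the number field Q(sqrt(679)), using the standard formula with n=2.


d = 679, d mod 4 = 3, so disc(K) = 4d = 2716; |disc(K)| = 2716
Real quadratic field, so n = 2, s = r2 = 0, r1 = 2
M = (n!/n^n) * (4/pi)^s * sqrt(|disc(K)|) = (2!/2^2) * (4/pi)^0 * sqrt(2716)
= 0.5 * 1.000000 * 52.115257
= 26.0576

26.0576


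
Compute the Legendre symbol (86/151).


p = 151 is prime, so compute (86/151) with the reciprocity algorithm (Jacobi-symbol steps: pull out 2s via (2/n), flip via reciprocity, reduce):
  pull out 2: (2/151) = +1  (since 151 mod 8 = 7)
  reciprocity: (43/151) -> -(151/43)
  reduce: (22/43)
  pull out 2: (2/43) = -1  (since 43 mod 8 = 3)
  reciprocity: (11/43) -> -(43/11)
  reduce: (10/11)
  pull out 2: (2/11) = -1  (since 11 mod 8 = 3)
  reciprocity: (5/11) -> +(11/5)
  reduce: (1/5)
  (1/5) = 1
Product of signs = 1
(86/151) = 1

1


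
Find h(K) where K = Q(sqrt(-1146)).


K = Q(sqrt(-1146)). d mod 4 = 2, so D = disc(K) = 4d = -4584
h(K) equals the number of primitive reduced positive-definite forms (a, b, c) = a*x^2 + b*x*y + c*y^2 with b^2 - 4ac = D,
where reduced means |b| <= a <= c, with b >= 0 whenever |b| = a or a = c, and primitive means gcd(a, b, c) = 1.
Reduced forces 3a^2 <= |D| = 4584, so 1 <= a <= 39; b must have the parity of D, and c = (b^2 - D)/(4a) must be an integer >= a.
Enumerate a = 1..39, b in [-a, a]:
  a=1: (1, 0, 1146)  [1]
  a=2: (2, 0, 573)  [1]
  a=3: (3, 0, 382)  [1]
  a=4: none
  a=5: (5, -4, 230), (5, 4, 230)  [2]
  a=6: (6, 0, 191)  [1]
  a=7: (7, -6, 165), (7, 6, 165)  [2]
  a=8..9: none
  a=10: (10, -4, 115), (10, 4, 115)  [2]
  a=11: (11, -6, 105), (11, 6, 105)  [2]
  a=12..13: none
  a=14: (14, -8, 83), (14, 8, 83)  [2]
  a=15: (15, -6, 77), (15, 6, 77)  [2]
  a=16..20: none
  a=21: (21, -6, 55), (21, 6, 55)  [2]
  a=22: (22, -16, 55), (22, 16, 55)  [2]
  a=23: (23, -4, 50), (23, 4, 50)  [2]
  a=24: none
  a=25: (25, -4, 46), (25, 4, 46)  [2]
  a=26..29: none
  a=30: (30, -24, 43), (30, 24, 43)  [2]
  a=31: (31, -2, 37), (31, 2, 37)  [2]
  a=32: none
  a=33: (33, -6, 35), (33, 6, 35)  [2]
  a=34: none
  a=35: (35, -34, 41), (35, 34, 41)  [2]
  a=36..39: none
Total reduced forms: 1 + 1 + 1 + 2 + 1 + 2 + 2 + 2 + 2 + 2 + 2 + 2 + 2 + 2 + 2 + 2 + 2 + 2 = 32
h = 32

32


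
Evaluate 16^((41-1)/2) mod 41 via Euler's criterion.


p = 41 is prime and the exponent is (p-1)/2 = 20, so by Euler's criterion 16^20 = (16/41) = +1 or -1 mod 41.
Compute by square-and-multiply:
  20 = 16 + 4 (binary 10100)
  Repeated squaring mod 41: 16^1 = 16, 16^2 = 10, 16^4 = 18, 16^8 = 37, 16^16 = 16
  16^20 = 16^16 * 16^4 = 16 * 18 mod 41
    16 * 18 = 288 = 1 mod 41
  16^20 = 1 mod 41
Result 1: 16 is a quadratic residue mod 41.
16^20 mod 41 = 1

1


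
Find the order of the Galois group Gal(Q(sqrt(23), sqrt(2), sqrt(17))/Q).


The 3 square roots of distinct primes are multiplicatively independent over Q,
so [K:Q] = 2^3 and Gal(K/Q) is isomorphic to (Z/2Z)^3.
|Gal| = 2^3 = 8

8


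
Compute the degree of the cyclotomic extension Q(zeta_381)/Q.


The degree equals Euler's totient phi(381).
381 = 3 * 127
phi(381) = 252

252


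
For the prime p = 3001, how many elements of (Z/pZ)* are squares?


For prime p, the number of non-zero quadratic residues is (p-1)/2.
= (3001-1)/2
= 1500

1500


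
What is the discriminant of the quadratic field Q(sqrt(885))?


For K = Q(sqrt(d)) with d squarefree: disc(K) = d if d = 1 mod 4, and disc(K) = 4d if d = 2 or 3 mod 4.
Here d = 885, and d mod 4 = 1.
d = 1 mod 4 (O_K = Z[(1+sqrt(d))/2]), so disc(K) = d = 885

885


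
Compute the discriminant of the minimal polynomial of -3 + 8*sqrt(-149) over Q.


The element -3 + 8*sqrt(-149) has minimal polynomial:
x^2 + 6*x + 9545
Discriminant = (6)^2 - 4*(9545)
= 36 - 38180
= -38144

-38144


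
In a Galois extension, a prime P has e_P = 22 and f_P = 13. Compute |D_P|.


|D_P| = e * f
= 22 * 13
= 286

286


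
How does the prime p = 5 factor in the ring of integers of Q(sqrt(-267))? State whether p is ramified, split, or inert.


K = Q(sqrt(-267)). Since d mod 4 = 1, disc(K) = -267.
Check p | disc: -267 mod 5 = 3.
p does not divide disc. Compute Legendre symbol (d/p):
3^((5-1)/2) mod 5 = -1
(d/p) = -1, so p is inert: (p) stays prime with e=1, f=2, g=1.
Therefore p is inert.

inert


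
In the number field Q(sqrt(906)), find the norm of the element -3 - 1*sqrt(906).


N(a + b*sqrt(d)) = a^2 - d*b^2
= (-3)^2 - (906)*(-1)^2
= 9 - 906
= -897

-897


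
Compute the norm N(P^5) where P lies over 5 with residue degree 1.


N(P^a) = p^(a*f)
= 5^(5*1)
= 5^5
= 3125

3125


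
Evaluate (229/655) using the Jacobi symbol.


Compute (229/655) via quadratic reciprocity:
  reciprocity: (229/655) -> +(655/229)
  reduce: (197/229)
  reciprocity: (197/229) -> +(229/197)
  reduce: (32/197)
  pull out 2: (2/197) = -1  (since 197 mod 8 = 5)
  pull out 2: (2/197) = -1  (since 197 mod 8 = 5)
  pull out 2: (2/197) = -1  (since 197 mod 8 = 5)
  pull out 2: (2/197) = -1  (since 197 mod 8 = 5)
  pull out 2: (2/197) = -1  (since 197 mod 8 = 5)
  (1/197) = 1
Product of signs = -1

-1


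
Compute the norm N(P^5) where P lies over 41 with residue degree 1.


N(P^a) = p^(a*f)
= 41^(5*1)
= 41^5
= 115856201

115856201


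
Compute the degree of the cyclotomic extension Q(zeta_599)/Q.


The degree equals Euler's totient phi(599).
599 = 599
phi(599) = 598

598


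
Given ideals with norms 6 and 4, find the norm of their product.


N(IJ) = N(I) * N(J)
= 6 * 4
= 24

24


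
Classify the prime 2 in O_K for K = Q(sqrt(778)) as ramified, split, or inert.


K = Q(sqrt(778)). Since d mod 4 = 2, disc(K) = 3112.
Check p | disc: 3112 mod 2 = 0.
p divides disc, so p ramifies: (p) = P^2 with e=2, f=1, g=1.
Therefore p is ramified.

ramified


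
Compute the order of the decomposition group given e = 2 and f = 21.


|D_P| = e * f
= 2 * 21
= 42

42


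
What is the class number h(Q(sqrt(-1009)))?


K = Q(sqrt(-1009)). d mod 4 = 3, so D = disc(K) = 4d = -4036
h(K) equals the number of primitive reduced positive-definite forms (a, b, c) = a*x^2 + b*x*y + c*y^2 with b^2 - 4ac = D,
where reduced means |b| <= a <= c, with b >= 0 whenever |b| = a or a = c, and primitive means gcd(a, b, c) = 1.
Reduced forces 3a^2 <= |D| = 4036, so 1 <= a <= 36; b must have the parity of D, and c = (b^2 - D)/(4a) must be an integer >= a.
Enumerate a = 1..36, b in [-a, a]:
  a=1: (1, 0, 1009)  [1]
  a=2: (2, 2, 505)  [1]
  a=3..4: none
  a=5: (5, -2, 202), (5, 2, 202)  [2]
  a=6..9: none
  a=10: (10, -2, 101), (10, 2, 101)  [2]
  a=11: (11, -10, 94), (11, 10, 94)  [2]
  a=12..18: none
  a=19: (19, -12, 55), (19, 12, 55)  [2]
  a=20..21: none
  a=22: (22, -10, 47), (22, 10, 47)  [2]
  a=23: (23, -14, 46), (23, 14, 46)  [2]
  a=24: none
  a=25: (25, -8, 41), (25, 8, 41)  [2]
  a=26..28: none
  a=29: (29, -16, 37), (29, 16, 37)  [2]
  a=30: none
  a=31: (31, -26, 38), (31, 26, 38)  [2]
  a=32..36: none
Total reduced forms: 1 + 1 + 2 + 2 + 2 + 2 + 2 + 2 + 2 + 2 + 2 = 20
h = 20

20


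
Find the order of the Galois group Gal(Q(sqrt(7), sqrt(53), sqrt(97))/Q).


The 3 square roots of distinct primes are multiplicatively independent over Q,
so [K:Q] = 2^3 and Gal(K/Q) is isomorphic to (Z/2Z)^3.
|Gal| = 2^3 = 8

8


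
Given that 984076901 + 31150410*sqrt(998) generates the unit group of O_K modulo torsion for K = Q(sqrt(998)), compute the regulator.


epsilon = 984076901 + 31150410*sqrt(998)
= 1.9682e+09
R = ln(1.9682e+09)
= 21.4004

21.4004


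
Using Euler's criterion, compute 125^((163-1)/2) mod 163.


p = 163 is prime and the exponent is (p-1)/2 = 81, so by Euler's criterion 125^81 = (125/163) = +1 or -1 mod 163.
Compute by square-and-multiply:
  81 = 64 + 16 + 1 (binary 1010001)
  Repeated squaring mod 163: 125^1 = 125, 125^2 = 140, 125^4 = 40, 125^8 = 133, 125^16 = 85, 125^32 = 53, 125^64 = 38
  125^81 = 125^64 * 125^16 * 125^1 = 38 * 85 * 125 mod 163
    38 * 85 = 3230 = 133 mod 163
    133 * 125 = 16625 = 162 mod 163
  125^81 = 162 mod 163
Result 162 = p - 1 = -1 mod 163: 125 is a quadratic non-residue mod 163. As a residue in [0, p-1] the value is 162.
125^81 mod 163 = 162

162


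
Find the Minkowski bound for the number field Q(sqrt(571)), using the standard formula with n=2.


d = 571, d mod 4 = 3, so disc(K) = 4d = 2284; |disc(K)| = 2284
Real quadratic field, so n = 2, s = r2 = 0, r1 = 2
M = (n!/n^n) * (4/pi)^s * sqrt(|disc(K)|) = (2!/2^2) * (4/pi)^0 * sqrt(2284)
= 0.5 * 1.000000 * 47.791213
= 23.8956

23.8956
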